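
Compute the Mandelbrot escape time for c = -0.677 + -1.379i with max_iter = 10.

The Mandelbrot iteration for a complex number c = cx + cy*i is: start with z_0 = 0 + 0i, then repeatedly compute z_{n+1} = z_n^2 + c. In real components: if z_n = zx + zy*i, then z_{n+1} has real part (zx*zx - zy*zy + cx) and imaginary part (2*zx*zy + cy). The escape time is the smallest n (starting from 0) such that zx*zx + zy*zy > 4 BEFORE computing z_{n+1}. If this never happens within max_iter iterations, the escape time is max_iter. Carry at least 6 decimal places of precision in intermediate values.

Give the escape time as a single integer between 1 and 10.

Answer: 2

Derivation:
z_0 = 0 + 0i, c = -0.6770 + -1.3790i
Iter 1: z = -0.6770 + -1.3790i, |z|^2 = 2.3600
Iter 2: z = -2.1203 + 0.4882i, |z|^2 = 4.7340
Escaped at iteration 2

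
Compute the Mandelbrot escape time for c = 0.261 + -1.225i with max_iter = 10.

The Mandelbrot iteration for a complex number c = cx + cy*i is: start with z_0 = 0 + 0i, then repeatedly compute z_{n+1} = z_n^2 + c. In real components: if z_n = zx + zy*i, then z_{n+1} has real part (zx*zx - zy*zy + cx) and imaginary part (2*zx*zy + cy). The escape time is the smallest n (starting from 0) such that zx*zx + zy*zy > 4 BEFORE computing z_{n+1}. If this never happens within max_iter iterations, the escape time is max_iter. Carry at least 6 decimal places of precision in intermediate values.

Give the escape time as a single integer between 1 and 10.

Answer: 2

Derivation:
z_0 = 0 + 0i, c = 0.2610 + -1.2250i
Iter 1: z = 0.2610 + -1.2250i, |z|^2 = 1.5687
Iter 2: z = -1.1715 + -1.8645i, |z|^2 = 4.8486
Escaped at iteration 2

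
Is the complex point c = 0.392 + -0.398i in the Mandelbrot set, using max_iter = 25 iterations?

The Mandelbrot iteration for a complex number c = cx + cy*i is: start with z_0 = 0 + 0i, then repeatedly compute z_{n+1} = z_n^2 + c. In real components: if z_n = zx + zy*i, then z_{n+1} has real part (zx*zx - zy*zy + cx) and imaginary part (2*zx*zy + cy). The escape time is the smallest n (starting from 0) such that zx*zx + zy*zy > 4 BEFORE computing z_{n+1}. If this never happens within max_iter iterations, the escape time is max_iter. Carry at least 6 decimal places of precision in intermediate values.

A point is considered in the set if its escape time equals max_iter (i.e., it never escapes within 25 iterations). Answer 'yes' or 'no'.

z_0 = 0 + 0i, c = 0.3920 + -0.3980i
Iter 1: z = 0.3920 + -0.3980i, |z|^2 = 0.3121
Iter 2: z = 0.3873 + -0.7100i, |z|^2 = 0.6541
Iter 3: z = 0.0378 + -0.9479i, |z|^2 = 0.9000
Iter 4: z = -0.5051 + -0.4697i, |z|^2 = 0.4758
Iter 5: z = 0.4265 + 0.0765i, |z|^2 = 0.1878
Iter 6: z = 0.5681 + -0.3327i, |z|^2 = 0.4334
Iter 7: z = 0.6040 + -0.7760i, |z|^2 = 0.9670
Iter 8: z = 0.1547 + -1.3355i, |z|^2 = 1.8074
Iter 9: z = -1.3675 + -0.8111i, |z|^2 = 2.5280
Iter 10: z = 1.6042 + 1.8204i, |z|^2 = 5.8874
Escaped at iteration 10

Answer: no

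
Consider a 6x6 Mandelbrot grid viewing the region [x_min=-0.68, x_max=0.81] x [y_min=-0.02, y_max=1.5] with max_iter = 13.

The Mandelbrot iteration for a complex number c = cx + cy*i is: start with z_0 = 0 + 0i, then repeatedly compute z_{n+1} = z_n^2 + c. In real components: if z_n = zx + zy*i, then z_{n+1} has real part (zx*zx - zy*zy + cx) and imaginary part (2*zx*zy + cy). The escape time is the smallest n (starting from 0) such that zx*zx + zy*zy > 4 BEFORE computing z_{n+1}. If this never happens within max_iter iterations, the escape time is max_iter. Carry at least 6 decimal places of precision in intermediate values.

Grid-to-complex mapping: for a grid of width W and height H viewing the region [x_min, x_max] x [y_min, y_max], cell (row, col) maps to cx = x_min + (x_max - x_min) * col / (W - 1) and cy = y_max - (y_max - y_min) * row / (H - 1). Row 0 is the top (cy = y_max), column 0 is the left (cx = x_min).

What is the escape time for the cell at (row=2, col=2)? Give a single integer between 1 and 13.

Answer: 13

Derivation:
z_0 = 0 + 0i, c = -0.0840 + 0.8920i
Iter 1: z = -0.0840 + 0.8920i, |z|^2 = 0.8027
Iter 2: z = -0.8726 + 0.7421i, |z|^2 = 1.3122
Iter 3: z = 0.1267 + -0.4032i, |z|^2 = 0.1786
Iter 4: z = -0.2305 + 0.7899i, |z|^2 = 0.6770
Iter 5: z = -0.6547 + 0.5278i, |z|^2 = 0.7073
Iter 6: z = 0.0661 + 0.2008i, |z|^2 = 0.0447
Iter 7: z = -0.1200 + 0.9185i, |z|^2 = 0.8581
Iter 8: z = -0.9133 + 0.6716i, |z|^2 = 1.2852
Iter 9: z = 0.2991 + -0.3348i, |z|^2 = 0.2015
Iter 10: z = -0.1066 + 0.6917i, |z|^2 = 0.4899
Iter 11: z = -0.5511 + 0.7445i, |z|^2 = 0.8580
Iter 12: z = -0.3345 + 0.0714i, |z|^2 = 0.1170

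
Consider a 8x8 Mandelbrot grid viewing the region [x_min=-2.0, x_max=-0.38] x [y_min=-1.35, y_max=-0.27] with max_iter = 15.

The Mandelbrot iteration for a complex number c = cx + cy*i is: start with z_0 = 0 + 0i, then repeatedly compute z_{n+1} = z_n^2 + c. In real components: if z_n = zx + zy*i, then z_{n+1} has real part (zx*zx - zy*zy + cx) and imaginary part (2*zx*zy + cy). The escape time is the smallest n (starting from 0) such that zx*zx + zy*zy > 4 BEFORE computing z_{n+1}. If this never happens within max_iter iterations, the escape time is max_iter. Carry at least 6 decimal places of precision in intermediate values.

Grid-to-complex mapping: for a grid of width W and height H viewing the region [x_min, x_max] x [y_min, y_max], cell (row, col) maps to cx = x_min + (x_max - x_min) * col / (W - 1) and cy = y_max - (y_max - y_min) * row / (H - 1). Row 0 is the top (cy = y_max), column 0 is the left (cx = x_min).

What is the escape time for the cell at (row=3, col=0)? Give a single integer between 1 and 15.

z_0 = 0 + 0i, c = -2.0000 + -0.7329i
Iter 1: z = -2.0000 + -0.7329i, |z|^2 = 4.5371
Escaped at iteration 1

Answer: 1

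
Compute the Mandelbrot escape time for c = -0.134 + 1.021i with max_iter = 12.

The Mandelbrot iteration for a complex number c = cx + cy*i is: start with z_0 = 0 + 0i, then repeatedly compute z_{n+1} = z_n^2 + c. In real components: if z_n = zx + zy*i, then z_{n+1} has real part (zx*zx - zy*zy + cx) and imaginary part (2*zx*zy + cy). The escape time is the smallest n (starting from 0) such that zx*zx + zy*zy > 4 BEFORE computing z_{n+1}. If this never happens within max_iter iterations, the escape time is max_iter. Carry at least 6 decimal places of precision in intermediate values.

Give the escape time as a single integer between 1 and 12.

Answer: 12

Derivation:
z_0 = 0 + 0i, c = -0.1340 + 1.0210i
Iter 1: z = -0.1340 + 1.0210i, |z|^2 = 1.0604
Iter 2: z = -1.1585 + 0.7474i, |z|^2 = 1.9007
Iter 3: z = 0.6495 + -0.7106i, |z|^2 = 0.9269
Iter 4: z = -0.2171 + 0.0978i, |z|^2 = 0.0567
Iter 5: z = -0.0964 + 0.9785i, |z|^2 = 0.9668
Iter 6: z = -1.0822 + 0.8323i, |z|^2 = 1.8638
Iter 7: z = 0.3444 + -0.7804i, |z|^2 = 0.7276
Iter 8: z = -0.6243 + 0.4835i, |z|^2 = 0.6235
Iter 9: z = 0.0221 + 0.4173i, |z|^2 = 0.1746
Iter 10: z = -0.3077 + 1.0394i, |z|^2 = 1.1751
Iter 11: z = -1.1198 + 0.3814i, |z|^2 = 1.3993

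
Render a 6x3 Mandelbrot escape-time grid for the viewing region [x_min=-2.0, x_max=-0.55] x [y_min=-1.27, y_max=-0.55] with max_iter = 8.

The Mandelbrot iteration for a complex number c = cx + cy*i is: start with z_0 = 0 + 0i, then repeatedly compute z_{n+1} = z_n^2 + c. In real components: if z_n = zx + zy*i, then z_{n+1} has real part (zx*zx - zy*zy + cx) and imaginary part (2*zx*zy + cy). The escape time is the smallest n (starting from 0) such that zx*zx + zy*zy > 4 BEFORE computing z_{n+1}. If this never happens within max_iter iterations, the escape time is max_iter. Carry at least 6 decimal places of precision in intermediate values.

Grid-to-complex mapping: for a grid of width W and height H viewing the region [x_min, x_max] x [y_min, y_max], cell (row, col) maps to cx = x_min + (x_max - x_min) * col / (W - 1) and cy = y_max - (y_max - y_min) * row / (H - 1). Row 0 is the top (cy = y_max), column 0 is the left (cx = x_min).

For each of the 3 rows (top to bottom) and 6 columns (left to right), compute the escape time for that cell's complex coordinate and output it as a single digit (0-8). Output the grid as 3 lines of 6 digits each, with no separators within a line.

Answer: 133458
123334
112233

Derivation:
(row=0, col=0): c = -2.0000 + -0.5500i → escape time 1
(row=0, col=1): c = -1.7100 + -0.5500i → escape time 3
(row=0, col=2): c = -1.4200 + -0.5500i → escape time 3
(row=0, col=3): c = -1.1300 + -0.5500i → escape time 4
(row=0, col=4): c = -0.8400 + -0.5500i → escape time 5
(row=0, col=5): c = -0.5500 + -0.5500i → escape time 8
(row=1, col=0): c = -2.0000 + -0.9100i → escape time 1
(row=1, col=1): c = -1.7100 + -0.9100i → escape time 2
(row=1, col=2): c = -1.4200 + -0.9100i → escape time 3
(row=1, col=3): c = -1.1300 + -0.9100i → escape time 3
(row=1, col=4): c = -0.8400 + -0.9100i → escape time 3
(row=1, col=5): c = -0.5500 + -0.9100i → escape time 4
(row=2, col=0): c = -2.0000 + -1.2700i → escape time 1
(row=2, col=1): c = -1.7100 + -1.2700i → escape time 1
(row=2, col=2): c = -1.4200 + -1.2700i → escape time 2
(row=2, col=3): c = -1.1300 + -1.2700i → escape time 2
(row=2, col=4): c = -0.8400 + -1.2700i → escape time 3
(row=2, col=5): c = -0.5500 + -1.2700i → escape time 3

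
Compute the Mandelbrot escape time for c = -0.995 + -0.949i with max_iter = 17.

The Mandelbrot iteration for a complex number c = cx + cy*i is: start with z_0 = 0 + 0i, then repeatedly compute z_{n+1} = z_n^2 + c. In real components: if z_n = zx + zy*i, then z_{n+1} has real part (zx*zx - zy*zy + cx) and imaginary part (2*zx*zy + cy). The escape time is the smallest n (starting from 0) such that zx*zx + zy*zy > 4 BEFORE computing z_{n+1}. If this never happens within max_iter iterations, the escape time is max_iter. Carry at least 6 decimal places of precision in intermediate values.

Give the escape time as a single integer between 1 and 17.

Answer: 3

Derivation:
z_0 = 0 + 0i, c = -0.9950 + -0.9490i
Iter 1: z = -0.9950 + -0.9490i, |z|^2 = 1.8906
Iter 2: z = -0.9056 + 0.9395i, |z|^2 = 1.7027
Iter 3: z = -1.0576 + -2.6506i, |z|^2 = 8.1442
Escaped at iteration 3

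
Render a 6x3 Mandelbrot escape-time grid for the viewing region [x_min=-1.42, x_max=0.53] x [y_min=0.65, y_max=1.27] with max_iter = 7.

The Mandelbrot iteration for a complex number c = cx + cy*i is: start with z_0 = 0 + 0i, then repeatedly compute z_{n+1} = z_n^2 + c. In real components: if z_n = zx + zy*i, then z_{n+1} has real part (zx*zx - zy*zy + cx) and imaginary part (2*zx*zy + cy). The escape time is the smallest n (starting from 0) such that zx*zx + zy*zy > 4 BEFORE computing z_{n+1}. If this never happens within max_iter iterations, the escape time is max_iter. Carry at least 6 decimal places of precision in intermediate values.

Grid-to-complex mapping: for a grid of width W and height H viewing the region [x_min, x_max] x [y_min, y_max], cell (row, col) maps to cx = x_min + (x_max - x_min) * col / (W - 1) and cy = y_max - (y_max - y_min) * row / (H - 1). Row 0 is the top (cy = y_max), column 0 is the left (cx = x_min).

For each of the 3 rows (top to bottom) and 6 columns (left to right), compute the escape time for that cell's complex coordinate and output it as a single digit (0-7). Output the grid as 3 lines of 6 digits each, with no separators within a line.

Answer: 223322
334643
347773

Derivation:
(row=0, col=0): c = -1.4200 + 1.2700i → escape time 2
(row=0, col=1): c = -1.0300 + 1.2700i → escape time 2
(row=0, col=2): c = -0.6400 + 1.2700i → escape time 3
(row=0, col=3): c = -0.2500 + 1.2700i → escape time 3
(row=0, col=4): c = 0.1400 + 1.2700i → escape time 2
(row=0, col=5): c = 0.5300 + 1.2700i → escape time 2
(row=1, col=0): c = -1.4200 + 0.9600i → escape time 3
(row=1, col=1): c = -1.0300 + 0.9600i → escape time 3
(row=1, col=2): c = -0.6400 + 0.9600i → escape time 4
(row=1, col=3): c = -0.2500 + 0.9600i → escape time 6
(row=1, col=4): c = 0.1400 + 0.9600i → escape time 4
(row=1, col=5): c = 0.5300 + 0.9600i → escape time 3
(row=2, col=0): c = -1.4200 + 0.6500i → escape time 3
(row=2, col=1): c = -1.0300 + 0.6500i → escape time 4
(row=2, col=2): c = -0.6400 + 0.6500i → escape time 7
(row=2, col=3): c = -0.2500 + 0.6500i → escape time 7
(row=2, col=4): c = 0.1400 + 0.6500i → escape time 7
(row=2, col=5): c = 0.5300 + 0.6500i → escape time 3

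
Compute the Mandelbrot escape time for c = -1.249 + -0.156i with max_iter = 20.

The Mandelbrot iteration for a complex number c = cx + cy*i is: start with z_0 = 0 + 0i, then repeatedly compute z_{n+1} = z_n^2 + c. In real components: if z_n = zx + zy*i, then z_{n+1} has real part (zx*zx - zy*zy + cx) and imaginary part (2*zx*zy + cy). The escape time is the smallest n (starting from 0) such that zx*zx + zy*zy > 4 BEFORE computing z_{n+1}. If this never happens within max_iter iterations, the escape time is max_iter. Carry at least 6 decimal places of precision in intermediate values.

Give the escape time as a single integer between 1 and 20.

z_0 = 0 + 0i, c = -1.2490 + -0.1560i
Iter 1: z = -1.2490 + -0.1560i, |z|^2 = 1.5843
Iter 2: z = 0.2867 + 0.2337i, |z|^2 = 0.1368
Iter 3: z = -1.2214 + -0.0220i, |z|^2 = 1.4924
Iter 4: z = 0.2424 + -0.1022i, |z|^2 = 0.0692
Iter 5: z = -1.2007 + -0.2056i, |z|^2 = 1.4839
Iter 6: z = 0.1504 + 0.3376i, |z|^2 = 0.1366
Iter 7: z = -1.3404 + -0.0545i, |z|^2 = 1.7995
Iter 8: z = 0.5446 + -0.0100i, |z|^2 = 0.2967
Iter 9: z = -0.9525 + -0.1669i, |z|^2 = 0.9351
Iter 10: z = -0.3696 + 0.1620i, |z|^2 = 0.1628
Iter 11: z = -1.1386 + -0.2757i, |z|^2 = 1.3725
Iter 12: z = -0.0286 + 0.4719i, |z|^2 = 0.2235
Iter 13: z = -1.4709 + -0.1830i, |z|^2 = 2.1969
Iter 14: z = 0.8810 + 0.3822i, |z|^2 = 0.9222
Iter 15: z = -0.6190 + 0.5174i, |z|^2 = 0.6509
Iter 16: z = -1.1336 + -0.7965i, |z|^2 = 1.9195
Iter 17: z = -0.5985 + 1.6499i, |z|^2 = 3.0802
Iter 18: z = -3.6129 + -2.1308i, |z|^2 = 17.5933
Escaped at iteration 18

Answer: 18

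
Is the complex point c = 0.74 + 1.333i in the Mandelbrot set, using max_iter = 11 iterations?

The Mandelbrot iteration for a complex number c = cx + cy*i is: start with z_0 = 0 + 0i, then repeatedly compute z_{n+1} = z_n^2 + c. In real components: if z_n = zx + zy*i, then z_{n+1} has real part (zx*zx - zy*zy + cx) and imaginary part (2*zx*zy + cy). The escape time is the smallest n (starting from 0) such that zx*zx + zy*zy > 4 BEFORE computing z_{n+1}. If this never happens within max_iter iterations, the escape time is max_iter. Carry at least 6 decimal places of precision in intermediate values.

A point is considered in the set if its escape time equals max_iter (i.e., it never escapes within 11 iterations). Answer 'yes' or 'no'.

z_0 = 0 + 0i, c = 0.7400 + 1.3330i
Iter 1: z = 0.7400 + 1.3330i, |z|^2 = 2.3245
Iter 2: z = -0.4893 + 3.3058i, |z|^2 = 11.1680
Escaped at iteration 2

Answer: no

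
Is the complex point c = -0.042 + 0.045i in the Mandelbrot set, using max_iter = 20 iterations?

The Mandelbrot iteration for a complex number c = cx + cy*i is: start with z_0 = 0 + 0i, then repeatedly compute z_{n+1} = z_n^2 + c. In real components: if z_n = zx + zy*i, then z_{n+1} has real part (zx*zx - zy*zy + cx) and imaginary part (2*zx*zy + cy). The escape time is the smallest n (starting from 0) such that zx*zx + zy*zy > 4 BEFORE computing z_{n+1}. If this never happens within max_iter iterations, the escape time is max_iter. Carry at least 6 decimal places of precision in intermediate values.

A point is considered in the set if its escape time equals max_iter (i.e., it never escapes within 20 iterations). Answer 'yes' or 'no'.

Answer: yes

Derivation:
z_0 = 0 + 0i, c = -0.0420 + 0.0450i
Iter 1: z = -0.0420 + 0.0450i, |z|^2 = 0.0038
Iter 2: z = -0.0423 + 0.0412i, |z|^2 = 0.0035
Iter 3: z = -0.0419 + 0.0415i, |z|^2 = 0.0035
Iter 4: z = -0.0420 + 0.0415i, |z|^2 = 0.0035
Iter 5: z = -0.0420 + 0.0415i, |z|^2 = 0.0035
Iter 6: z = -0.0420 + 0.0415i, |z|^2 = 0.0035
Iter 7: z = -0.0420 + 0.0415i, |z|^2 = 0.0035
Iter 8: z = -0.0420 + 0.0415i, |z|^2 = 0.0035
Iter 9: z = -0.0420 + 0.0415i, |z|^2 = 0.0035
Iter 10: z = -0.0420 + 0.0415i, |z|^2 = 0.0035
Iter 11: z = -0.0420 + 0.0415i, |z|^2 = 0.0035
Iter 12: z = -0.0420 + 0.0415i, |z|^2 = 0.0035
Iter 13: z = -0.0420 + 0.0415i, |z|^2 = 0.0035
Iter 14: z = -0.0420 + 0.0415i, |z|^2 = 0.0035
Iter 15: z = -0.0420 + 0.0415i, |z|^2 = 0.0035
Iter 16: z = -0.0420 + 0.0415i, |z|^2 = 0.0035
Iter 17: z = -0.0420 + 0.0415i, |z|^2 = 0.0035
Iter 18: z = -0.0420 + 0.0415i, |z|^2 = 0.0035
Iter 19: z = -0.0420 + 0.0415i, |z|^2 = 0.0035
Did not escape in 20 iterations → in set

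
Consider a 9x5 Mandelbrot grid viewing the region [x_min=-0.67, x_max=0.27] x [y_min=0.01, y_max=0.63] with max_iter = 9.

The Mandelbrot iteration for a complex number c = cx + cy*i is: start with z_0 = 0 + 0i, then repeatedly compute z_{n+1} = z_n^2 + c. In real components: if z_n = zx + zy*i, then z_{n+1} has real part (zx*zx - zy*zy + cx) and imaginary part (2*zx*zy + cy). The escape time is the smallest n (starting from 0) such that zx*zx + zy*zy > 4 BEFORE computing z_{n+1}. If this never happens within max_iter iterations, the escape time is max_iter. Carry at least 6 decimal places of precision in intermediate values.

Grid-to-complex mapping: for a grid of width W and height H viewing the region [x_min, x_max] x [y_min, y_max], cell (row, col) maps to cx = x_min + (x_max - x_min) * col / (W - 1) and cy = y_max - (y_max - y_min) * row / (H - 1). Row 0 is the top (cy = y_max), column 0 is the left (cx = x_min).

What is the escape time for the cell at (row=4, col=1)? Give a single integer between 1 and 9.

z_0 = 0 + 0i, c = -0.5525 + 0.0100i
Iter 1: z = -0.5525 + 0.0100i, |z|^2 = 0.3054
Iter 2: z = -0.2473 + -0.0011i, |z|^2 = 0.0612
Iter 3: z = -0.4913 + 0.0105i, |z|^2 = 0.2415
Iter 4: z = -0.3112 + -0.0003i, |z|^2 = 0.0969
Iter 5: z = -0.4556 + 0.0102i, |z|^2 = 0.2077
Iter 6: z = -0.3450 + 0.0007i, |z|^2 = 0.1190
Iter 7: z = -0.4335 + 0.0095i, |z|^2 = 0.1880
Iter 8: z = -0.3647 + 0.0017i, |z|^2 = 0.1330

Answer: 9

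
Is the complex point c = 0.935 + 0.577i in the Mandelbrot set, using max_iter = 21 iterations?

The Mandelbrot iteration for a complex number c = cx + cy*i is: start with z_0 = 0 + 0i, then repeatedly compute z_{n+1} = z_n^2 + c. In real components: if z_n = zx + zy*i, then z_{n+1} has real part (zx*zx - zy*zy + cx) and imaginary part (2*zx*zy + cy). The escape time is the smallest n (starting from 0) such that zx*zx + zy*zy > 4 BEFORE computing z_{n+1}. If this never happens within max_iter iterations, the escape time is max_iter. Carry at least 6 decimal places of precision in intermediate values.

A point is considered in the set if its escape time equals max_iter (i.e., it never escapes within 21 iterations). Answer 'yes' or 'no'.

z_0 = 0 + 0i, c = 0.9350 + 0.5770i
Iter 1: z = 0.9350 + 0.5770i, |z|^2 = 1.2072
Iter 2: z = 1.4763 + 1.6560i, |z|^2 = 4.9218
Escaped at iteration 2

Answer: no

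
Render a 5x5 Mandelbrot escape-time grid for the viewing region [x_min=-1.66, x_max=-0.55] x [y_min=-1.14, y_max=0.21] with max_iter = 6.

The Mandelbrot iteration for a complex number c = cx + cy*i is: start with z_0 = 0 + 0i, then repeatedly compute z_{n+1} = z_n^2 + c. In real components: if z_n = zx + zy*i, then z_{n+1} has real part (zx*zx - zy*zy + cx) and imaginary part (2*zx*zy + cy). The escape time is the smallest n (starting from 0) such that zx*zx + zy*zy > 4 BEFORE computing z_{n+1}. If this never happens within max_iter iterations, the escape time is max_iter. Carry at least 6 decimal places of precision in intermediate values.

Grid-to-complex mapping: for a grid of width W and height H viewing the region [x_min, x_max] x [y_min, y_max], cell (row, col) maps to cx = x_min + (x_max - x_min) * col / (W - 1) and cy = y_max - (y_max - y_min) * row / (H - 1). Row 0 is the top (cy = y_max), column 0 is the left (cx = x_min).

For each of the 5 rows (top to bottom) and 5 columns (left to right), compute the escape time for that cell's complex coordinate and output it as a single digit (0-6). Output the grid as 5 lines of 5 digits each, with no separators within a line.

Answer: 46666
56666
34566
33345
12333

Derivation:
(row=0, col=0): c = -1.6600 + 0.2100i → escape time 4
(row=0, col=1): c = -1.3825 + 0.2100i → escape time 6
(row=0, col=2): c = -1.1050 + 0.2100i → escape time 6
(row=0, col=3): c = -0.8275 + 0.2100i → escape time 6
(row=0, col=4): c = -0.5500 + 0.2100i → escape time 6
(row=1, col=0): c = -1.6600 + -0.1275i → escape time 5
(row=1, col=1): c = -1.3825 + -0.1275i → escape time 6
(row=1, col=2): c = -1.1050 + -0.1275i → escape time 6
(row=1, col=3): c = -0.8275 + -0.1275i → escape time 6
(row=1, col=4): c = -0.5500 + -0.1275i → escape time 6
(row=2, col=0): c = -1.6600 + -0.4650i → escape time 3
(row=2, col=1): c = -1.3825 + -0.4650i → escape time 4
(row=2, col=2): c = -1.1050 + -0.4650i → escape time 5
(row=2, col=3): c = -0.8275 + -0.4650i → escape time 6
(row=2, col=4): c = -0.5500 + -0.4650i → escape time 6
(row=3, col=0): c = -1.6600 + -0.8025i → escape time 3
(row=3, col=1): c = -1.3825 + -0.8025i → escape time 3
(row=3, col=2): c = -1.1050 + -0.8025i → escape time 3
(row=3, col=3): c = -0.8275 + -0.8025i → escape time 4
(row=3, col=4): c = -0.5500 + -0.8025i → escape time 5
(row=4, col=0): c = -1.6600 + -1.1400i → escape time 1
(row=4, col=1): c = -1.3825 + -1.1400i → escape time 2
(row=4, col=2): c = -1.1050 + -1.1400i → escape time 3
(row=4, col=3): c = -0.8275 + -1.1400i → escape time 3
(row=4, col=4): c = -0.5500 + -1.1400i → escape time 3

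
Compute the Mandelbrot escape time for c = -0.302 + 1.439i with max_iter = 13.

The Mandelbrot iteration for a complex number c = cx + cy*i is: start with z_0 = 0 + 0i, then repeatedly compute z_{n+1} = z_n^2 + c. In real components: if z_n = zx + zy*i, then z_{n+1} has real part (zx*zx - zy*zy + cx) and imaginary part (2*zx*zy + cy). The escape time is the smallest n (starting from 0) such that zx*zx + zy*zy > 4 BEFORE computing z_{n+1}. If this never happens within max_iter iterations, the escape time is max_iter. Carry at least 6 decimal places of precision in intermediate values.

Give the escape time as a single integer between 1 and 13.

Answer: 2

Derivation:
z_0 = 0 + 0i, c = -0.3020 + 1.4390i
Iter 1: z = -0.3020 + 1.4390i, |z|^2 = 2.1619
Iter 2: z = -2.2815 + 0.5698i, |z|^2 = 5.5300
Escaped at iteration 2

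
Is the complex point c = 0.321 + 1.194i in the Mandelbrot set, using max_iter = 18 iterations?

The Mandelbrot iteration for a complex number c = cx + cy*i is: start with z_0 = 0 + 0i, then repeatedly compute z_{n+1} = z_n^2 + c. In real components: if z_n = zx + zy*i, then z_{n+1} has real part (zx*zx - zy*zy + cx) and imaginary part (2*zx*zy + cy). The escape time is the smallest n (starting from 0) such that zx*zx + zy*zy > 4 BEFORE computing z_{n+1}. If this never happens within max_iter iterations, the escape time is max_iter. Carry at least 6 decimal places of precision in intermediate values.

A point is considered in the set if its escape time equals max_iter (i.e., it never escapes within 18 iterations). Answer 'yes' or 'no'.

z_0 = 0 + 0i, c = 0.3210 + 1.1940i
Iter 1: z = 0.3210 + 1.1940i, |z|^2 = 1.5287
Iter 2: z = -1.0016 + 1.9605i, |z|^2 = 4.8469
Escaped at iteration 2

Answer: no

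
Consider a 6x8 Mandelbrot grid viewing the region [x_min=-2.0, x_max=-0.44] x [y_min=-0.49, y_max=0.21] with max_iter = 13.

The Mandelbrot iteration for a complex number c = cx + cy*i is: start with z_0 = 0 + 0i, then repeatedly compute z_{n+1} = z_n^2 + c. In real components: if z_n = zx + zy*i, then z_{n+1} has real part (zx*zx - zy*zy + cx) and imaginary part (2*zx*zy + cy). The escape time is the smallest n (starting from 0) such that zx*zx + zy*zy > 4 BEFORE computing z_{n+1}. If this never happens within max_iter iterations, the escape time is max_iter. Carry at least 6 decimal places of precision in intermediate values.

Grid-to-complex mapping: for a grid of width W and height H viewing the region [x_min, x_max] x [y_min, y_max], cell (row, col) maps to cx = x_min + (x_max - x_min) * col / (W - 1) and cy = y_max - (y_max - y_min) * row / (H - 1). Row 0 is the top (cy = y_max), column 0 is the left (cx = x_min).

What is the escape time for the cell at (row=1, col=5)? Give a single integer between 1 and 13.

Answer: 13

Derivation:
z_0 = 0 + 0i, c = -0.4400 + 0.1100i
Iter 1: z = -0.4400 + 0.1100i, |z|^2 = 0.2057
Iter 2: z = -0.2585 + 0.0132i, |z|^2 = 0.0670
Iter 3: z = -0.3734 + 0.1032i, |z|^2 = 0.1500
Iter 4: z = -0.3113 + 0.0330i, |z|^2 = 0.0980
Iter 5: z = -0.3442 + 0.0895i, |z|^2 = 0.1265
Iter 6: z = -0.3295 + 0.0484i, |z|^2 = 0.1109
Iter 7: z = -0.3338 + 0.0781i, |z|^2 = 0.1175
Iter 8: z = -0.3347 + 0.0579i, |z|^2 = 0.1154
Iter 9: z = -0.3313 + 0.0713i, |z|^2 = 0.1149
Iter 10: z = -0.3353 + 0.0628i, |z|^2 = 0.1164
Iter 11: z = -0.3315 + 0.0679i, |z|^2 = 0.1145
Iter 12: z = -0.3347 + 0.0650i, |z|^2 = 0.1163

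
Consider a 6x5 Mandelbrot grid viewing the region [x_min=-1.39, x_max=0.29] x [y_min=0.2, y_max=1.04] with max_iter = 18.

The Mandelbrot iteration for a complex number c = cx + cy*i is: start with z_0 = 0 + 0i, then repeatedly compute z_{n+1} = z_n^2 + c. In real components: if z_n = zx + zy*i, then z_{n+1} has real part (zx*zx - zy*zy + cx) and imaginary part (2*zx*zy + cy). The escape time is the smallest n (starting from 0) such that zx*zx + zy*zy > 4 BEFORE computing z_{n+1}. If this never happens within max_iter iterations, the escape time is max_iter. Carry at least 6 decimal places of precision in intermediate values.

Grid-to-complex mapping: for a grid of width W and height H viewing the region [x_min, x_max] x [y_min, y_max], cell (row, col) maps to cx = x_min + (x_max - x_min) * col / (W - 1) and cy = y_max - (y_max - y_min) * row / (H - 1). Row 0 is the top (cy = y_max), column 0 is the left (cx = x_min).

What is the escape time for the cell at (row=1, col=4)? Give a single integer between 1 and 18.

z_0 = 0 + 0i, c = -0.0460 + 0.8300i
Iter 1: z = -0.0460 + 0.8300i, |z|^2 = 0.6910
Iter 2: z = -0.7328 + 0.7536i, |z|^2 = 1.1049
Iter 3: z = -0.0770 + -0.2745i, |z|^2 = 0.0813
Iter 4: z = -0.1154 + 0.8723i, |z|^2 = 0.7742
Iter 5: z = -0.7935 + 0.6286i, |z|^2 = 1.0249
Iter 6: z = 0.1885 + -0.1677i, |z|^2 = 0.0637
Iter 7: z = -0.0386 + 0.7668i, |z|^2 = 0.5894
Iter 8: z = -0.6325 + 0.7708i, |z|^2 = 0.9942
Iter 9: z = -0.2402 + -0.1450i, |z|^2 = 0.0787
Iter 10: z = -0.0093 + 0.8997i, |z|^2 = 0.8095
Iter 11: z = -0.8553 + 0.8132i, |z|^2 = 1.3929
Iter 12: z = 0.0243 + -0.5611i, |z|^2 = 0.3154
Iter 13: z = -0.3602 + 0.8027i, |z|^2 = 0.7742
Iter 14: z = -0.5606 + 0.2516i, |z|^2 = 0.3776
Iter 15: z = 0.2049 + 0.5479i, |z|^2 = 0.3422
Iter 16: z = -0.3042 + 1.0546i, |z|^2 = 1.2046
Iter 17: z = -1.0656 + 0.1885i, |z|^2 = 1.1710

Answer: 18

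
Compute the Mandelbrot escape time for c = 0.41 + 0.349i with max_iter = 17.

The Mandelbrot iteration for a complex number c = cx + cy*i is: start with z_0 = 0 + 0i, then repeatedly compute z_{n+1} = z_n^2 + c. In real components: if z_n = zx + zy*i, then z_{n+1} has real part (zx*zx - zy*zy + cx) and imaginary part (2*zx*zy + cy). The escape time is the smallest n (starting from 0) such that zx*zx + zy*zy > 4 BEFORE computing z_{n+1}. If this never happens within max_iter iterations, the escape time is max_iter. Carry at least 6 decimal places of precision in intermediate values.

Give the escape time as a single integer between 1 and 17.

Answer: 17

Derivation:
z_0 = 0 + 0i, c = 0.4100 + 0.3490i
Iter 1: z = 0.4100 + 0.3490i, |z|^2 = 0.2899
Iter 2: z = 0.4563 + 0.6352i, |z|^2 = 0.6117
Iter 3: z = 0.2148 + 0.9287i, |z|^2 = 0.9085
Iter 4: z = -0.4063 + 0.7479i, |z|^2 = 0.7244
Iter 5: z = 0.0158 + -0.2587i, |z|^2 = 0.0672
Iter 6: z = 0.3433 + 0.3408i, |z|^2 = 0.2340
Iter 7: z = 0.4117 + 0.5830i, |z|^2 = 0.5094
Iter 8: z = 0.2396 + 0.8291i, |z|^2 = 0.7447
Iter 9: z = -0.2199 + 0.7462i, |z|^2 = 0.6052
Iter 10: z = -0.0985 + 0.0207i, |z|^2 = 0.0101
Iter 11: z = 0.4193 + 0.3449i, |z|^2 = 0.2948
Iter 12: z = 0.4668 + 0.6382i, |z|^2 = 0.6252
Iter 13: z = 0.2206 + 0.9449i, |z|^2 = 0.9414
Iter 14: z = -0.4341 + 0.7659i, |z|^2 = 0.7750
Iter 15: z = 0.0119 + -0.3159i, |z|^2 = 0.1000
Iter 16: z = 0.3103 + 0.3415i, |z|^2 = 0.2129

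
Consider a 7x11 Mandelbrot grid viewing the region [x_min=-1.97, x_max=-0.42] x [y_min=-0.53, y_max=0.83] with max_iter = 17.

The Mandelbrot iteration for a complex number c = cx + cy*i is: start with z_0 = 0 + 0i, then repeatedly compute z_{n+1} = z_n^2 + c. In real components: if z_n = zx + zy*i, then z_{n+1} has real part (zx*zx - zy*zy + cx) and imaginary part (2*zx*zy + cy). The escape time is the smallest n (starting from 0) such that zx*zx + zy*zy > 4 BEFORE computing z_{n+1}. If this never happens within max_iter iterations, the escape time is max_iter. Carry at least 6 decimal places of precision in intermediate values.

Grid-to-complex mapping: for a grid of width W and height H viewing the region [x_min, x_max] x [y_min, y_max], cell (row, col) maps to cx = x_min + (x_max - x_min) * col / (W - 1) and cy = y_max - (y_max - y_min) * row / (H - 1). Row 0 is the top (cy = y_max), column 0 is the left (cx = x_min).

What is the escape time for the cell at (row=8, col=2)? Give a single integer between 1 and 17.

z_0 = 0 + 0i, c = -1.4533 + -0.2580i
Iter 1: z = -1.4533 + -0.2580i, |z|^2 = 2.1787
Iter 2: z = 0.5923 + 0.4919i, |z|^2 = 0.5928
Iter 3: z = -1.3445 + 0.3247i, |z|^2 = 1.9132
Iter 4: z = 0.2490 + -1.1312i, |z|^2 = 1.3415
Iter 5: z = -2.6709 + -0.8213i, |z|^2 = 7.8080
Escaped at iteration 5

Answer: 5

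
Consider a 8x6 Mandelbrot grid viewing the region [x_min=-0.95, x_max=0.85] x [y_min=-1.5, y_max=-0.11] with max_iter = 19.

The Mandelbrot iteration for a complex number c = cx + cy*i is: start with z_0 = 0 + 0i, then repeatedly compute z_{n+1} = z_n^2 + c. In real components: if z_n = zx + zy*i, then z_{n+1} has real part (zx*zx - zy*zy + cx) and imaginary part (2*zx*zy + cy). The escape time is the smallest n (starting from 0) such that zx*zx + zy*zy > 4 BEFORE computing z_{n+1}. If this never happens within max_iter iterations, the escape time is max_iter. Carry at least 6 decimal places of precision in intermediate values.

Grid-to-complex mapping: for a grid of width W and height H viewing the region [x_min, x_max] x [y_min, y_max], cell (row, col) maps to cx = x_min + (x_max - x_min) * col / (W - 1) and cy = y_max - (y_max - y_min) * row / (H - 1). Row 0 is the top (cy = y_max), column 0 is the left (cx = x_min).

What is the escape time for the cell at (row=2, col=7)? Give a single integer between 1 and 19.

z_0 = 0 + 0i, c = 0.8500 + -0.6660i
Iter 1: z = 0.8500 + -0.6660i, |z|^2 = 1.1661
Iter 2: z = 1.1289 + -1.7982i, |z|^2 = 4.5080
Escaped at iteration 2

Answer: 2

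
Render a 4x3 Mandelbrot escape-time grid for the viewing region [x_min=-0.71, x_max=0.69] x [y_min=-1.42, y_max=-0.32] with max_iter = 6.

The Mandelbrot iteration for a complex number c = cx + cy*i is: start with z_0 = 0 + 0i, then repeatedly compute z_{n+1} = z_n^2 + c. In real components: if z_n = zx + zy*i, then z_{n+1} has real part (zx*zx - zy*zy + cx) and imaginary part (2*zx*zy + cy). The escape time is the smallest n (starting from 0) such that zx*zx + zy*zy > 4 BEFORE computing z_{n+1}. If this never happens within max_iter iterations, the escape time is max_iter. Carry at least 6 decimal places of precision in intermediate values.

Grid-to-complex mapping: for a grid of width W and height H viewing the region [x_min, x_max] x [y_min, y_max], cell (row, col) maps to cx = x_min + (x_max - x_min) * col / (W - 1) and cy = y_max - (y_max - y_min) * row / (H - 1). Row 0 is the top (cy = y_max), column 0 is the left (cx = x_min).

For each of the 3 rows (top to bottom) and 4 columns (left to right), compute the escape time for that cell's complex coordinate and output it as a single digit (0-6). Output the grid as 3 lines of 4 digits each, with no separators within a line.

(row=0, col=0): c = -0.7100 + -0.3200i → escape time 6
(row=0, col=1): c = -0.2433 + -0.3200i → escape time 6
(row=0, col=2): c = 0.2233 + -0.3200i → escape time 6
(row=0, col=3): c = 0.6900 + -0.3200i → escape time 3
(row=1, col=0): c = -0.7100 + -0.8700i → escape time 4
(row=1, col=1): c = -0.2433 + -0.8700i → escape time 6
(row=1, col=2): c = 0.2233 + -0.8700i → escape time 4
(row=1, col=3): c = 0.6900 + -0.8700i → escape time 2
(row=2, col=0): c = -0.7100 + -1.4200i → escape time 2
(row=2, col=1): c = -0.2433 + -1.4200i → escape time 2
(row=2, col=2): c = 0.2233 + -1.4200i → escape time 2
(row=2, col=3): c = 0.6900 + -1.4200i → escape time 2

Answer: 6663
4642
2222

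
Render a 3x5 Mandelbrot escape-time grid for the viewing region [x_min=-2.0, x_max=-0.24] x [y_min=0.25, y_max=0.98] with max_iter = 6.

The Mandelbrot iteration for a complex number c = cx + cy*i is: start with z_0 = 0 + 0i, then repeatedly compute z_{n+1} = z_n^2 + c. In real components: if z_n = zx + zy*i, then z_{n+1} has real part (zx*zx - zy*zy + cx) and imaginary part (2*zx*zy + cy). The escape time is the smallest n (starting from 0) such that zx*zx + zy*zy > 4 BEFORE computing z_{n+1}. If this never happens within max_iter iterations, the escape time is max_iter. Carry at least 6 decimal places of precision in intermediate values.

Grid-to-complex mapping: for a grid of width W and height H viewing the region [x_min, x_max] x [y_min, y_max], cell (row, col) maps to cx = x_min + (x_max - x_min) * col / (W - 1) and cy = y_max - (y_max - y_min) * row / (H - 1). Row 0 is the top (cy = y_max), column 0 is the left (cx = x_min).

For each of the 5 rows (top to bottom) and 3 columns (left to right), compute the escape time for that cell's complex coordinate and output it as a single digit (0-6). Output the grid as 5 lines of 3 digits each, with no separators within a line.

(row=0, col=0): c = -2.0000 + 0.9800i → escape time 1
(row=0, col=1): c = -1.1200 + 0.9800i → escape time 3
(row=0, col=2): c = -0.2400 + 0.9800i → escape time 6
(row=1, col=0): c = -2.0000 + 0.7975i → escape time 1
(row=1, col=1): c = -1.1200 + 0.7975i → escape time 3
(row=1, col=2): c = -0.2400 + 0.7975i → escape time 6
(row=2, col=0): c = -2.0000 + 0.6150i → escape time 1
(row=2, col=1): c = -1.1200 + 0.6150i → escape time 4
(row=2, col=2): c = -0.2400 + 0.6150i → escape time 6
(row=3, col=0): c = -2.0000 + 0.4325i → escape time 1
(row=3, col=1): c = -1.1200 + 0.4325i → escape time 6
(row=3, col=2): c = -0.2400 + 0.4325i → escape time 6
(row=4, col=0): c = -2.0000 + 0.2500i → escape time 1
(row=4, col=1): c = -1.1200 + 0.2500i → escape time 6
(row=4, col=2): c = -0.2400 + 0.2500i → escape time 6

Answer: 136
136
146
166
166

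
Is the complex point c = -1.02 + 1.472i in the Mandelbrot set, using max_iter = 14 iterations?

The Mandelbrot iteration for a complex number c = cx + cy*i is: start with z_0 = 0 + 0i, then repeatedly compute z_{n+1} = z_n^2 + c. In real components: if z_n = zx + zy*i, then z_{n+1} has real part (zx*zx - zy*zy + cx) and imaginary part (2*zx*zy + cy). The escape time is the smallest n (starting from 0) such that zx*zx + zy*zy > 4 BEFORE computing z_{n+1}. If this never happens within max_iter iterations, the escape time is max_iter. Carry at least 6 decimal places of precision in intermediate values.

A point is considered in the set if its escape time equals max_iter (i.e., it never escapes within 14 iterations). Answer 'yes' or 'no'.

z_0 = 0 + 0i, c = -1.0200 + 1.4720i
Iter 1: z = -1.0200 + 1.4720i, |z|^2 = 3.2072
Iter 2: z = -2.1464 + -1.5309i, |z|^2 = 6.9506
Escaped at iteration 2

Answer: no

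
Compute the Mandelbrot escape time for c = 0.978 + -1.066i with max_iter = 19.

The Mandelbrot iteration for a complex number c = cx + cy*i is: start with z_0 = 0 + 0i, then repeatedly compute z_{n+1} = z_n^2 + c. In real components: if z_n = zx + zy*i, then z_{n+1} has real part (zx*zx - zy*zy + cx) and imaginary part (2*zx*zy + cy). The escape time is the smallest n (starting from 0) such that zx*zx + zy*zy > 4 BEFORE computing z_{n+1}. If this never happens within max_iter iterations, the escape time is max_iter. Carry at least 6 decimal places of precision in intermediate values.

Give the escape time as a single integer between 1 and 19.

z_0 = 0 + 0i, c = 0.9780 + -1.0660i
Iter 1: z = 0.9780 + -1.0660i, |z|^2 = 2.0928
Iter 2: z = 0.7981 + -3.1511i, |z|^2 = 10.5664
Escaped at iteration 2

Answer: 2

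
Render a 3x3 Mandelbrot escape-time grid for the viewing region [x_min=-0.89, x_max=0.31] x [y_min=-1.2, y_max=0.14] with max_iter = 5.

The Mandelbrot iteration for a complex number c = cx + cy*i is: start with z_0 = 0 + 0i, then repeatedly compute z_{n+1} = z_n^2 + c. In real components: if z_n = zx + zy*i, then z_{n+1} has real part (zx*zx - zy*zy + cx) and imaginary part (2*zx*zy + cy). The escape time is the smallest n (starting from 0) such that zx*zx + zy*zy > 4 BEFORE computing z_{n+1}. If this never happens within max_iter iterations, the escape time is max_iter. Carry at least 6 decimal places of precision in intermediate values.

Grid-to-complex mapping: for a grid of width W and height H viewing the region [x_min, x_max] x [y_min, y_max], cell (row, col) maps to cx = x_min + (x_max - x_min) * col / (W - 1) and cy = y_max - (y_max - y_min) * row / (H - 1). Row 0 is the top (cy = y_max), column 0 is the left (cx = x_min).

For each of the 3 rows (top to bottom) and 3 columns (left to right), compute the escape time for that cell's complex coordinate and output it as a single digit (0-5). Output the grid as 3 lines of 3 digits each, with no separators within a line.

(row=0, col=0): c = -0.8900 + 0.1400i → escape time 5
(row=0, col=1): c = -0.2900 + 0.1400i → escape time 5
(row=0, col=2): c = 0.3100 + 0.1400i → escape time 5
(row=1, col=0): c = -0.8900 + -0.5300i → escape time 5
(row=1, col=1): c = -0.2900 + -0.5300i → escape time 5
(row=1, col=2): c = 0.3100 + -0.5300i → escape time 5
(row=2, col=0): c = -0.8900 + -1.2000i → escape time 3
(row=2, col=1): c = -0.2900 + -1.2000i → escape time 3
(row=2, col=2): c = 0.3100 + -1.2000i → escape time 2

Answer: 555
555
332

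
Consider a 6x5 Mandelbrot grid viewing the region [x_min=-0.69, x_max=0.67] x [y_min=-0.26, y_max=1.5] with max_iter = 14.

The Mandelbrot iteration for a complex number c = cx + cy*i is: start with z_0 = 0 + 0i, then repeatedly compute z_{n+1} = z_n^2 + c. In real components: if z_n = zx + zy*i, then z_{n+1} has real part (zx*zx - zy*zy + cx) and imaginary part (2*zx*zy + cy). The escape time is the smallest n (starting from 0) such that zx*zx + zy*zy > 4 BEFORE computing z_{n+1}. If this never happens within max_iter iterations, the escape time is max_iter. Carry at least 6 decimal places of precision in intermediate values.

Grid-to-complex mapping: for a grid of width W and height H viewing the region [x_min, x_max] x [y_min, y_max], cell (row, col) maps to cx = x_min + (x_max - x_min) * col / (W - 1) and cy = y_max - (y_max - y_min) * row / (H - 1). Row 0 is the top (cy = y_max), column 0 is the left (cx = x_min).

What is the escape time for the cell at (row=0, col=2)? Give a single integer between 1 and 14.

z_0 = 0 + 0i, c = -0.1460 + 1.5000i
Iter 1: z = -0.1460 + 1.5000i, |z|^2 = 2.2713
Iter 2: z = -2.3747 + 1.0620i, |z|^2 = 6.7670
Escaped at iteration 2

Answer: 2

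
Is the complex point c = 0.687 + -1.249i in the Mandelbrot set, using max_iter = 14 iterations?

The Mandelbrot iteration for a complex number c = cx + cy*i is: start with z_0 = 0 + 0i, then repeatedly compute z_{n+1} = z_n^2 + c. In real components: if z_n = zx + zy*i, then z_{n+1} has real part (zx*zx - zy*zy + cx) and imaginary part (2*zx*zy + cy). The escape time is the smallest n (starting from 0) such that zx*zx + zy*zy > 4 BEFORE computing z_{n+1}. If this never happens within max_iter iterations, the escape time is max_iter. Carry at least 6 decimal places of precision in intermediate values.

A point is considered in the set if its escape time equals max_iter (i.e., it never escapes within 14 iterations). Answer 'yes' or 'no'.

z_0 = 0 + 0i, c = 0.6870 + -1.2490i
Iter 1: z = 0.6870 + -1.2490i, |z|^2 = 2.0320
Iter 2: z = -0.4010 + -2.9651i, |z|^2 = 8.9528
Escaped at iteration 2

Answer: no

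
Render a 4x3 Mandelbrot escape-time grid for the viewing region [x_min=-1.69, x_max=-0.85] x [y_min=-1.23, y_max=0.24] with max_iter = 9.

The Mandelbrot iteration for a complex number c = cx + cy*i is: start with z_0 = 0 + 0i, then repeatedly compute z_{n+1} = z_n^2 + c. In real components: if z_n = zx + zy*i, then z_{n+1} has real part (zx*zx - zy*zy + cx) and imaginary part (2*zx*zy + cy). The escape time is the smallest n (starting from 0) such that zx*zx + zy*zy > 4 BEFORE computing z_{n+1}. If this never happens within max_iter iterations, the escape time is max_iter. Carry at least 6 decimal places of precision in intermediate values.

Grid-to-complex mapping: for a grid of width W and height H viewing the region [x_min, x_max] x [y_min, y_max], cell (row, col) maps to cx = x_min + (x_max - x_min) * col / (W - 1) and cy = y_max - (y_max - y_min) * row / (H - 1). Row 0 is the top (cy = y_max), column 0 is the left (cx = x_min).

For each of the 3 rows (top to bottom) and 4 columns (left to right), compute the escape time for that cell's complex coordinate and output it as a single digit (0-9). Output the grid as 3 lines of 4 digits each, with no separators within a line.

(row=0, col=0): c = -1.6900 + 0.2400i → escape time 4
(row=0, col=1): c = -1.4100 + 0.2400i → escape time 5
(row=0, col=2): c = -1.1300 + 0.2400i → escape time 9
(row=0, col=3): c = -0.8500 + 0.2400i → escape time 9
(row=1, col=0): c = -1.6900 + -0.4950i → escape time 3
(row=1, col=1): c = -1.4100 + -0.4950i → escape time 3
(row=1, col=2): c = -1.1300 + -0.4950i → escape time 5
(row=1, col=3): c = -0.8500 + -0.4950i → escape time 6
(row=2, col=0): c = -1.6900 + -1.2300i → escape time 1
(row=2, col=1): c = -1.4100 + -1.2300i → escape time 2
(row=2, col=2): c = -1.1300 + -1.2300i → escape time 2
(row=2, col=3): c = -0.8500 + -1.2300i → escape time 3

Answer: 4599
3356
1223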